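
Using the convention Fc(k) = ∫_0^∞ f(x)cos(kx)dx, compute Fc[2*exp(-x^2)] sqrt(pi)*exp(-k^2/4)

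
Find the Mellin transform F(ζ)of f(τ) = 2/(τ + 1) 2 * pi * csc(pi * ζ)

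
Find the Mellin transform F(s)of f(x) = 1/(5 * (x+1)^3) pi * (s - 2) * (s - 1)/(10 * sin(pi * s))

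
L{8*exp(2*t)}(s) 8/(s - 2)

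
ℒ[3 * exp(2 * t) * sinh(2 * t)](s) 6/(s * (s - 4))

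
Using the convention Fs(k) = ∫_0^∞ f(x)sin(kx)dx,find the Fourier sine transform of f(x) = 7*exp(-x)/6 7*k/(6*(k^2 + 1))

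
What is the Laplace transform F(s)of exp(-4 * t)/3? 1/(3 * (s + 4))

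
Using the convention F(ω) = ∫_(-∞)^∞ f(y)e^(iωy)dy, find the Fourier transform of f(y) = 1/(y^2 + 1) pi * exp(-Abs(ω))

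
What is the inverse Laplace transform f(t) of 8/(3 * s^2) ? 8 * t/3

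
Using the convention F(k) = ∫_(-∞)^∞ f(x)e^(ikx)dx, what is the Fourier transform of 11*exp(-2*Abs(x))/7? 44/(7*(k^2 + 4))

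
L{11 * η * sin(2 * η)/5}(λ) 44 * λ/(5 * (λ^2 + 4)^2)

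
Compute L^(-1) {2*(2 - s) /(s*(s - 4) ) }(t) -2*exp(2*t)*cosh(2*t) 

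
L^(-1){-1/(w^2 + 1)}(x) -sin(x)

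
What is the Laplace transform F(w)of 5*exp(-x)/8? 5/(8*(w + 1))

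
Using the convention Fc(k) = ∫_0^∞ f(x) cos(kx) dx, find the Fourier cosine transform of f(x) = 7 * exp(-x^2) 7 * sqrt(pi) * exp(-k^2/4) /2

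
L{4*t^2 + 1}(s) 8/s^3 + 1/s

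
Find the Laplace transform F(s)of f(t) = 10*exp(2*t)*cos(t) 10*(s - 2)/((s - 2)^2 + 1)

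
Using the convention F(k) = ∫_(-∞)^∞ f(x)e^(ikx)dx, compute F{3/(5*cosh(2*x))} 3*pi/(10*cosh(pi*k/4))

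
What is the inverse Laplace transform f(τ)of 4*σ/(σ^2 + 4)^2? τ*sin(2*τ)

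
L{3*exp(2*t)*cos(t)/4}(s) 3*(s - 2)/(4*((s - 2)^2 + 1))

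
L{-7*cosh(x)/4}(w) -7*w/(4*w^2 - 4)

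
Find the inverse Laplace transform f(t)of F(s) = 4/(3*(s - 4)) 4*exp(4*t)/3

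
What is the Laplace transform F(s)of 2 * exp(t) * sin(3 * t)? 6/((s - 1)^2 + 9)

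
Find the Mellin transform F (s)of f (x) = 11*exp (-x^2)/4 11*gamma (s/2)/8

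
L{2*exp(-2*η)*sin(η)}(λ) 2/((λ + 2)^2 + 1)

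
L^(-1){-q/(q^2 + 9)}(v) -cos(3*v)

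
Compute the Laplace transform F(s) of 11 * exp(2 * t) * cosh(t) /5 11 * (s - 2) /(5 * ((s - 2) ^2-1) ) 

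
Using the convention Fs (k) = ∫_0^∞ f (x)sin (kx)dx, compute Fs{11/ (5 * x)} 11 * pi/10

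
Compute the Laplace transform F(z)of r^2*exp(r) 2/(z - 1)^3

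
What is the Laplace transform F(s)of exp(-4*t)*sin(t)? 1/((s + 4)^2 + 1)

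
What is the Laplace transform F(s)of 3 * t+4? 3/s^2+4/s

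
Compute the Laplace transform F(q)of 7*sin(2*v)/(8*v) 7*atan(2/q)/8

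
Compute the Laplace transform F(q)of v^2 2/q^3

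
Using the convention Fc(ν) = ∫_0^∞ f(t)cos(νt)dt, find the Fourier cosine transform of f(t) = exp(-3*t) 3/(ν^2 + 9)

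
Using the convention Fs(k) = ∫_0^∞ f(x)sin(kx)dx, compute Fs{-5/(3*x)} -5*pi/6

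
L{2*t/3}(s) 2/(3*s^2)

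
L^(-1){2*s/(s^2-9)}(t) 2*cosh(3*t)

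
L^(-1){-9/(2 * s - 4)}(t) -9 * exp(2 * t)/2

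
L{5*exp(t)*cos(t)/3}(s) 5*(s - 1)/(3*((s - 1)^2 + 1))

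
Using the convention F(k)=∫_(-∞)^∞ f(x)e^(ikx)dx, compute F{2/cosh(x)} 2*pi/cosh(pi*k/2)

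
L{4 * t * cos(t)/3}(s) 4 * (s^2-1)/(3 * (s^2 + 1)^2)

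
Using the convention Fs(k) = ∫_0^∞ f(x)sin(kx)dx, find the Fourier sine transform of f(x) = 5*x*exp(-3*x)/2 15*k/(k^2 + 9)^2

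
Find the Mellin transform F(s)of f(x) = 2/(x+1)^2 -2 * pi * (s - 1)/sin(pi * s)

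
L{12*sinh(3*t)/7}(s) 36/(7*(s^2 - 9))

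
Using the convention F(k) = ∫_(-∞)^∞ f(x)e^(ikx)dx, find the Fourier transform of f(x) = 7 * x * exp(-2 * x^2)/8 7 * sqrt(2) * I * sqrt(pi) * k * exp(-k^2/8)/64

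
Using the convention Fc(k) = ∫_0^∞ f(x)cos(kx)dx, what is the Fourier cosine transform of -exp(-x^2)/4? -sqrt(pi) * exp(-k^2/4)/8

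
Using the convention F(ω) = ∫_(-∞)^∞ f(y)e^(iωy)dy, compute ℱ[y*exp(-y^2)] I*sqrt(pi)*ω*exp(-ω^2/4)/2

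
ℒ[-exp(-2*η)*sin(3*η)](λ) -3/((λ + 2)^2 + 9)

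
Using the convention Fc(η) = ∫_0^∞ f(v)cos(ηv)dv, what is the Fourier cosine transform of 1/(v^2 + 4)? pi*exp(-2*η)/4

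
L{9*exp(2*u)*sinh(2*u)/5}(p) 18/(5*p*(p - 4))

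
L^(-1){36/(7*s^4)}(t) 6*t^3/7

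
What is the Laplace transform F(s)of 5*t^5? 600/s^6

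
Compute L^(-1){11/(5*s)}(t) 11/5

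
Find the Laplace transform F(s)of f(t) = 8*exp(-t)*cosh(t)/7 8*(s+1)/(7*s*(s+2))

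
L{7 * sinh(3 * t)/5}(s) 21/(5 * (s^2-9))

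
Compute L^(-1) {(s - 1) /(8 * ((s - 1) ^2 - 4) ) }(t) exp(t) * cosh(2 * t) /8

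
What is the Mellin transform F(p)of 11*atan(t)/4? -11*pi*sec(pi*p/2)/(8*p)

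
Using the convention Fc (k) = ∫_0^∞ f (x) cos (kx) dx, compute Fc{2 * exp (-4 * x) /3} 8/ (3 * (k^2+16) ) 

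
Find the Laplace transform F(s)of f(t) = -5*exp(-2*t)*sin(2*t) -10/((s + 2)^2 + 4)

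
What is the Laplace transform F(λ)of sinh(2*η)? 2/(λ^2 - 4)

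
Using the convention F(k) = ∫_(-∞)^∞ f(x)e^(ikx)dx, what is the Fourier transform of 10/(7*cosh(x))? 10*pi/(7*cosh(pi*k/2))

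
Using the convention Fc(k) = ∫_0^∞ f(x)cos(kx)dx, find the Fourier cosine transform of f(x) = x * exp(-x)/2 (1 - k^2)/(2 * (k^2+1)^2)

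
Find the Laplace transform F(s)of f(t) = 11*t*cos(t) 11*(s^2 - 1)/(s^2 + 1)^2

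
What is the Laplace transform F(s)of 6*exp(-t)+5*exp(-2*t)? 6/(s+1)+5/(s+2)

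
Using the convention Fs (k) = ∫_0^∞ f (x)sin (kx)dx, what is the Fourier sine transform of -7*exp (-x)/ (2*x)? -7*atan (k)/2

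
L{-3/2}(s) -3/(2*s)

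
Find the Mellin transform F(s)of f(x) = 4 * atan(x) -2 * pi * sec(pi * s/2)/s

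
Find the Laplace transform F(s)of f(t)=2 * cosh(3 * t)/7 2 * s/(7 * (s^2 - 9))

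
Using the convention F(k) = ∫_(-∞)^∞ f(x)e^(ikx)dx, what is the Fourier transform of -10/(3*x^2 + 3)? -10*pi*exp(-Abs(k))/3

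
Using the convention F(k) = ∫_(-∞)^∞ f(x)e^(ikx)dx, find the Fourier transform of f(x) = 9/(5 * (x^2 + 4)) 9 * pi * exp(-2 * Abs(k))/10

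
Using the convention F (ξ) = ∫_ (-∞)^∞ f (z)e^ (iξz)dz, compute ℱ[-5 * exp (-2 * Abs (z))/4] -5/ (ξ^2 + 4)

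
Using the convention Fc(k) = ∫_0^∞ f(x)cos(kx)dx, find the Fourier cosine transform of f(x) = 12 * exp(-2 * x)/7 24/(7 * (k^2 + 4))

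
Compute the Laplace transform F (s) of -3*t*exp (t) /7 -3/ (7*(s - 1) ^2) 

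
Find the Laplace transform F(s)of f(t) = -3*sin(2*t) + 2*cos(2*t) 2*s/(s^2 + 4) - 6/(s^2 + 4)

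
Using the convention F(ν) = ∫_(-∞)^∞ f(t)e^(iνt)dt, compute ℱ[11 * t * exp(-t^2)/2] 11 * I * sqrt(pi) * ν * exp(-ν^2/4)/4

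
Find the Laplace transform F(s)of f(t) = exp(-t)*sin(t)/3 1/(3*((s + 1)^2 + 1))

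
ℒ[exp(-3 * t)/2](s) 1/(2 * (s + 3))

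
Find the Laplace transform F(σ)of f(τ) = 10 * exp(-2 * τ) 10/(σ + 2)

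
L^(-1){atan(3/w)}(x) sin(3*x)/x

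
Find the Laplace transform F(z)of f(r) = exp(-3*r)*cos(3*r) (z + 3)/((z + 3)^2 + 9)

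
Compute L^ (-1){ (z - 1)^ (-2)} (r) r*exp (r)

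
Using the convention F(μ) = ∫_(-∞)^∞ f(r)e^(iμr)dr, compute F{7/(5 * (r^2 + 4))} 7 * pi * exp(-2 * Abs(μ))/10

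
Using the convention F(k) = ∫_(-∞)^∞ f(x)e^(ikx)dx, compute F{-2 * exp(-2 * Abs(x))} -8/(k^2 + 4)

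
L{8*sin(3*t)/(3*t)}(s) 8*atan(3/s)/3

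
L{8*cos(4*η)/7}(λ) 8*λ/(7*(λ^2+16))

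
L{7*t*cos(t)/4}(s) 7*(s^2-1)/(4*(s^2+1)^2)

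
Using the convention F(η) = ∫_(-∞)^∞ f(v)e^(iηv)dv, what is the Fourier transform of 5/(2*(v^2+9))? 5*pi*exp(-3*Abs(η))/6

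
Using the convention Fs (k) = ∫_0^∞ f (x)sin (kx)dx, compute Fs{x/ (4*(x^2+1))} pi*exp (-k)/8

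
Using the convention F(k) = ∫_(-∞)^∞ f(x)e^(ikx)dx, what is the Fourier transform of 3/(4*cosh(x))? 3*pi/(4*cosh(pi*k/2))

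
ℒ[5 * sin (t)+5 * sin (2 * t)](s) 5/ (s^2+1)+10/ (s^2+4)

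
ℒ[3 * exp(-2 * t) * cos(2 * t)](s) 3 * (s + 2)/((s + 2)^2 + 4)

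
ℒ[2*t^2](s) 4/s^3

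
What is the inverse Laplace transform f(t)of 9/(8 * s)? 9/8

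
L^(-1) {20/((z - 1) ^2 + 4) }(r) 10 * exp(r) * sin(2 * r) 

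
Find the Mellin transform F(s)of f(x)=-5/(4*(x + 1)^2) 5*pi*(s - 1)/(4*sin(pi*s))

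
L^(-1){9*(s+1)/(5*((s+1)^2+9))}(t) 9*exp(-t)*cos(3*t)/5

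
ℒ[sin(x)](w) 1/(w^2+1)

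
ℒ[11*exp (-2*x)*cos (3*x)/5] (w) 11*(w + 2)/ (5*( (w + 2)^2 + 9))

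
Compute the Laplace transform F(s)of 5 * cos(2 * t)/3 5 * s/(3 * (s^2 + 4))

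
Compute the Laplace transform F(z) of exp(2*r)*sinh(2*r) 2/(z*(z - 4) ) 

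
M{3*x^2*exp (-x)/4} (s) 3*gamma (s + 2)/4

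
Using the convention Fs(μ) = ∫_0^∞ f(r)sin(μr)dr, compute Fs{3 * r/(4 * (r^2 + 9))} 3 * pi * exp(-3 * μ)/8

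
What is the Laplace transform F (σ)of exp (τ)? 1/ (σ - 1)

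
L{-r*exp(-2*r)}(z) -1/(z + 2)^2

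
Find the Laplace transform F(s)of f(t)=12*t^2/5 24/(5*s^3)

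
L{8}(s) 8/s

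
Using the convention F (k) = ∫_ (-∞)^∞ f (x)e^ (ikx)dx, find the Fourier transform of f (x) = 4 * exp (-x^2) 4 * sqrt (pi) * exp (-k^2/4)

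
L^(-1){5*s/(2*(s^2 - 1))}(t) 5*cosh(t)/2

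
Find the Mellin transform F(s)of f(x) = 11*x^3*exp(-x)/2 11*gamma(s+3)/2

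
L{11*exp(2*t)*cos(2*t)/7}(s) 11*(s - 2)/(7*((s - 2)^2 + 4))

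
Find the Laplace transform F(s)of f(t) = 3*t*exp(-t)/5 3/(5*(s + 1)^2)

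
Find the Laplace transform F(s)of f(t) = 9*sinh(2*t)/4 9/(2*(s^2 - 4))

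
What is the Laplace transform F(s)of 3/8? 3/(8*s)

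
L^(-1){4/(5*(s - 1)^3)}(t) 2*t^2*exp(t)/5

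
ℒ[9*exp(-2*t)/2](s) 9/(2*(s + 2))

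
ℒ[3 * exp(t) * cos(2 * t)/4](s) 3 * (s - 1)/(4 * ((s - 1)^2 + 4))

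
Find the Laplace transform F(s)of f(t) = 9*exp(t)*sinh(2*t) 18/((s - 1)^2 - 4)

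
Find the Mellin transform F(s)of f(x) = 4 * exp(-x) 4 * gamma(s)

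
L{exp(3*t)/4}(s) 1/(4*(s - 3))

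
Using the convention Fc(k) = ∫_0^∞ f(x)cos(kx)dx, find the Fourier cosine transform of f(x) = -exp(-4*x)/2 -2/(k^2 + 16)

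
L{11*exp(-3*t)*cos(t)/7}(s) 11*(s + 3)/(7*((s + 3)^2 + 1))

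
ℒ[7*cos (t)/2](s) 7*s/ (2*(s^2 + 1))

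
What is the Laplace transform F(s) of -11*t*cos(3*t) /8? 11*(9 - s^2) /(8*(s^2 + 9) ^2) 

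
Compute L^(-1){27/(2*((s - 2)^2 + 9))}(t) 9*exp(2*t)*sin(3*t)/2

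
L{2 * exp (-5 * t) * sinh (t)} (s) 2/ ( (s + 5)^2-1)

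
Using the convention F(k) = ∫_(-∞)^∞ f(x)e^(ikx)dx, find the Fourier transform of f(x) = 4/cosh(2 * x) 2 * pi/cosh(pi * k/4)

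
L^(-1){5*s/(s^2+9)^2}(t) 5*t*sin(3*t)/6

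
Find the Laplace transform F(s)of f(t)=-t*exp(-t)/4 -1/(4*(s+1)^2)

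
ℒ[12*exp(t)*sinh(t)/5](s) 12/(5*s*(s - 2))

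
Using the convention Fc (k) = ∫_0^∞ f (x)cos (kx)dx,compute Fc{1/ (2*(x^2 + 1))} pi*exp (-k)/4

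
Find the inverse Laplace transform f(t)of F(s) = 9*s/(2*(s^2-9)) 9*cosh(3*t)/2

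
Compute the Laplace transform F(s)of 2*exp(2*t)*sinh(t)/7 2/(7*((s - 2)^2 - 1))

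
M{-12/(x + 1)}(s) -12*pi*csc(pi*s)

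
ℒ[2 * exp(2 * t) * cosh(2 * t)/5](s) 2 * (s - 2)/(5 * s * (s - 4))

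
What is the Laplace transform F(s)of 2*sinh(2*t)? 4/(s^2 - 4)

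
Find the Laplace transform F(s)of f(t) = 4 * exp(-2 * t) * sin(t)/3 4/(3 * ((s+2)^2+1))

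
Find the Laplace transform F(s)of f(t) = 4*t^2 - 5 8/s^3 - 5/s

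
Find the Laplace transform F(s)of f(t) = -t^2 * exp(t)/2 -1/(s - 1)^3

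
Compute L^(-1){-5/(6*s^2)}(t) -5*t/6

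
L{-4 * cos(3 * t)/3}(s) -4 * s/(3 * s^2+27)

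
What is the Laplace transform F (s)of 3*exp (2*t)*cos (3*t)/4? 3*(s - 2)/ (4*( (s - 2)^2 + 9))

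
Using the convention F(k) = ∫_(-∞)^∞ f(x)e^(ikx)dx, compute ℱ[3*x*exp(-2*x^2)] 3*sqrt(2)*I*sqrt(pi)*k*exp(-k^2/8)/8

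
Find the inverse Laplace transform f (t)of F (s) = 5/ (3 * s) 5/3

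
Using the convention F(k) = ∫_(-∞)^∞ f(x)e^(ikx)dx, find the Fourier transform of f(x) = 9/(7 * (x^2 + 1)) 9 * pi * exp(-Abs(k))/7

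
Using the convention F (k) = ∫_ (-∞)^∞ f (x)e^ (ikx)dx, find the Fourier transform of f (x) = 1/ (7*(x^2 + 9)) pi*exp (-3*Abs (k))/21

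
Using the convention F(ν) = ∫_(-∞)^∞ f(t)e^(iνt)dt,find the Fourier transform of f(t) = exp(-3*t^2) sqrt(3)*sqrt(pi)*exp(-ν^2/12)/3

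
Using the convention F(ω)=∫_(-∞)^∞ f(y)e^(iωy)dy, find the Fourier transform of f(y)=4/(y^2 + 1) 4 * pi * exp(-Abs(ω))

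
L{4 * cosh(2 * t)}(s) 4 * s/(s^2 - 4)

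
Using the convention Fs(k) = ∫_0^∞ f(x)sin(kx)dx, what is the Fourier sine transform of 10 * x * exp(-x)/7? 20 * k/(7 * (k^2+1)^2)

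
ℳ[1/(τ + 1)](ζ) pi*csc(pi*ζ)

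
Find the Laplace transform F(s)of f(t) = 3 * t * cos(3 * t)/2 3 * (s^2 - 9)/(2 * (s^2+9)^2)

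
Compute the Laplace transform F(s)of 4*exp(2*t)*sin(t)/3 4/(3*((s - 2)^2 + 1))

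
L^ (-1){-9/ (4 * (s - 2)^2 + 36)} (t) -3 * exp (2 * t) * sin (3 * t)/4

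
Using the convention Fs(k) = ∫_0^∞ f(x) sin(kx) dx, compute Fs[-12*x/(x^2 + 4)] -6*pi*exp(-2*k) 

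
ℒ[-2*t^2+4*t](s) 4/s^2 - 4/s^3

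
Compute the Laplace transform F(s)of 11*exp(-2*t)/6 11/(6*(s + 2))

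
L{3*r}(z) 3/z^2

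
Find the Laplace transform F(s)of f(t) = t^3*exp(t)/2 3/(s - 1)^4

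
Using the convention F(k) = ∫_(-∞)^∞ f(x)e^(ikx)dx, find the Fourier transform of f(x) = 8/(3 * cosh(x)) 8 * pi/(3 * cosh(pi * k/2))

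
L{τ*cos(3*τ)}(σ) (σ^2 - 9)/(σ^2 + 9)^2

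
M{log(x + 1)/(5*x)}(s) -pi*csc(pi*s)/(5*s - 5)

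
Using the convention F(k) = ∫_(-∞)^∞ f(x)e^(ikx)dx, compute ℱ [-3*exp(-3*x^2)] -sqrt(3)*sqrt(pi)*exp(-k^2/12)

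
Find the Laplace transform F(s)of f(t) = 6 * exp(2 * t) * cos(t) 6 * (s - 2)/((s - 2)^2 + 1)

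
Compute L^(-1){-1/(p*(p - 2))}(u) -exp(u)*sinh(u)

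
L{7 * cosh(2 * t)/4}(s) 7 * s/(4 * (s^2 - 4))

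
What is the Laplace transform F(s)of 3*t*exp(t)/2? 3/(2*(s - 1)^2)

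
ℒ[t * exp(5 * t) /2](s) 1/(2 * (s - 5) ^2) 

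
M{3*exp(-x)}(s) 3*gamma(s)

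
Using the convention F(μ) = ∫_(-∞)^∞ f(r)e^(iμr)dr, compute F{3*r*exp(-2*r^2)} 3*sqrt(2)*I*sqrt(pi)*μ*exp(-μ^2/8)/8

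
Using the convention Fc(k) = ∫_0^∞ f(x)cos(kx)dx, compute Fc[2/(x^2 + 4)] pi*exp(-2*k)/2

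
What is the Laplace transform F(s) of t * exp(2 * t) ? (s - 2) ^(-2) 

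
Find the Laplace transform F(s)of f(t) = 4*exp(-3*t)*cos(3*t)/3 4*(s + 3)/(3*((s + 3)^2 + 9))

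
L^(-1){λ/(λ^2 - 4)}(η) cosh(2 * η)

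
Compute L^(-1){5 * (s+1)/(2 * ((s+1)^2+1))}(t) 5 * exp(-t) * cos(t)/2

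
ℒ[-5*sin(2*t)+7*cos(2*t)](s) 7*s/(s^2+4)-10/(s^2+4)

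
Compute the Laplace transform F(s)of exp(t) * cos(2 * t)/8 (s - 1)/(8 * ((s - 1)^2 + 4))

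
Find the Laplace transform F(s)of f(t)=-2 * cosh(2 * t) -2 * s/(s^2-4)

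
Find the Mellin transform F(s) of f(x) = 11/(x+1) 11*pi*csc(pi*s) 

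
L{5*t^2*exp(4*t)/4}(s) 5/(2*(s - 4)^3)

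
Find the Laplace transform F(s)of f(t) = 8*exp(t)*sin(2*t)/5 16/(5*((s - 1)^2 + 4))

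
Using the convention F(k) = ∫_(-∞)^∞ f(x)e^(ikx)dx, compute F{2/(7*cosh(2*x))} pi/(7*cosh(pi*k/4))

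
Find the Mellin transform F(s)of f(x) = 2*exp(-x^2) gamma(s/2)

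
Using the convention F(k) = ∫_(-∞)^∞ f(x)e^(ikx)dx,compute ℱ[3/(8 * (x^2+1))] 3 * pi * exp(-Abs(k))/8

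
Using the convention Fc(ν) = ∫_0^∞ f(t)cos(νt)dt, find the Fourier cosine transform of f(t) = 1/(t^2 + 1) pi*exp(-ν)/2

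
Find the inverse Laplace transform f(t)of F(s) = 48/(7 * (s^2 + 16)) 12 * sin(4 * t)/7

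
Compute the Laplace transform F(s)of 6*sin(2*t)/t 6*atan(2/s)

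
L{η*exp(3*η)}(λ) (λ - 3)^(-2)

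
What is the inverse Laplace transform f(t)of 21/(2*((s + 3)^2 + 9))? 7*exp(-3*t)*sin(3*t)/2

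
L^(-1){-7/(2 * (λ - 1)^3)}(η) -7 * η^2 * exp(η)/4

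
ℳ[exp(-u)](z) gamma(z) 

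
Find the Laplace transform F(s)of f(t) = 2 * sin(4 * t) 8/(s^2+16)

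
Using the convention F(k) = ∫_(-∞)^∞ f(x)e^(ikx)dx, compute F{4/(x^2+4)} 2*pi*exp(-2*Abs(k))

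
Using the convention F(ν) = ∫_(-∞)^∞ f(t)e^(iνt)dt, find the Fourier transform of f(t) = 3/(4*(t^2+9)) pi*exp(-3*Abs(ν))/4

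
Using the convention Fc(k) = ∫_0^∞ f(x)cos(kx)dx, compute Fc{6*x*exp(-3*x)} 6*(9 - k^2)/(k^2 + 9)^2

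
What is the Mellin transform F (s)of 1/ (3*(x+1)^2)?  (-pi*s+pi)/ (3*sin (pi*s))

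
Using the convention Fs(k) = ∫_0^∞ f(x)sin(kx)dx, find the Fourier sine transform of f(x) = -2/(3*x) -pi/3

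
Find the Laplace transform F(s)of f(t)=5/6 5/(6 * s)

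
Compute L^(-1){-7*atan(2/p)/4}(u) -7*sin(2*u)/(4*u)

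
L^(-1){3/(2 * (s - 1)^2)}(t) 3 * t * exp(t)/2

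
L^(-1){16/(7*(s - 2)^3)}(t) 8*t^2*exp(2*t)/7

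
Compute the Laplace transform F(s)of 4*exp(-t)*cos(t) 4*(s + 1)/((s + 1)^2 + 1)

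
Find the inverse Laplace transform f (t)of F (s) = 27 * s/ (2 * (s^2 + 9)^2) 9 * t * sin (3 * t)/4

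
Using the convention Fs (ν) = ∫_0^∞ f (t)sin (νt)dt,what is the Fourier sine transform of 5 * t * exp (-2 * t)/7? 20 * ν/ (7 * (ν^2 + 4)^2)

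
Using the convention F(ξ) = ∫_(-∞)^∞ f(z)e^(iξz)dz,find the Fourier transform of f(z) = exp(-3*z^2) sqrt(3)*sqrt(pi)*exp(-ξ^2/12)/3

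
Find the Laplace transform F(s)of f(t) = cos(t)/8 s/(8 * (s^2 + 1))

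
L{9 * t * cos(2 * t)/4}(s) 9 * (s^2 - 4)/(4 * (s^2 + 4)^2)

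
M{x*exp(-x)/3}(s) gamma(s + 1)/3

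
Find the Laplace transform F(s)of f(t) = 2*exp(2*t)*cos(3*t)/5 2*(s - 2)/(5*((s - 2)^2 + 9))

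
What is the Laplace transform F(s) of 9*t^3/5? 54/(5*s^4) 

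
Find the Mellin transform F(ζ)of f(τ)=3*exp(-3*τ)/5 3^(1 - ζ)*gamma(ζ)/5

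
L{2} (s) 2/s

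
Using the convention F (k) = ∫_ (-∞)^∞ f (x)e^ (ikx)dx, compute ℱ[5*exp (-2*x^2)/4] 5*sqrt (2)*sqrt (pi)*exp (-k^2/8)/8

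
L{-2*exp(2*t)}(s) -2/(s - 2)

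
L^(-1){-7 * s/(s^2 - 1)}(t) -7 * cosh(t)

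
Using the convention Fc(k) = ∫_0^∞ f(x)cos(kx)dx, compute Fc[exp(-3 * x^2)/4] sqrt(3) * sqrt(pi) * exp(-k^2/12)/24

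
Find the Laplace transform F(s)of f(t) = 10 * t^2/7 20/(7 * s^3)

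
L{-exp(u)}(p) -1/(p - 1)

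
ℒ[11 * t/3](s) 11/ (3 * s^2)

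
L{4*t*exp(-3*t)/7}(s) 4/(7*(s + 3)^2)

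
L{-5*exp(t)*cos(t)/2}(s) 5*(1 - s)/(2*((s - 1)^2 + 1))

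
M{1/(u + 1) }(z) pi*csc(pi*z) 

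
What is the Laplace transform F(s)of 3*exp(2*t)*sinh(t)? 3/((s - 2)^2 - 1)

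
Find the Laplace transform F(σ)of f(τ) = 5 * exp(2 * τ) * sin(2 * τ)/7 10/(7 * ((σ - 2)^2 + 4))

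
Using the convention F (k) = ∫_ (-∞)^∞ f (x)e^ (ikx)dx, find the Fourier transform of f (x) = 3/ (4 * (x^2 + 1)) 3 * pi * exp (-Abs (k))/4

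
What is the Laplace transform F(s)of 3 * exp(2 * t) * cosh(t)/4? 3 * (s - 2)/(4 * ((s - 2)^2 - 1))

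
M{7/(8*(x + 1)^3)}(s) 7*pi*(s - 2)*(s - 1)/(16*sin(pi*s))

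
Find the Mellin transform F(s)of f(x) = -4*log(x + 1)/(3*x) 4*pi*csc(pi*s)/(3*(s - 1))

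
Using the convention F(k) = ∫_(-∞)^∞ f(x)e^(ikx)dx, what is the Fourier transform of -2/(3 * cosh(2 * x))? -pi/(3 * cosh(pi * k/4))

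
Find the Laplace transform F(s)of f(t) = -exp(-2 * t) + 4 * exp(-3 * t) 4/(s + 3) - 1/(s + 2)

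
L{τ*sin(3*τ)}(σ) 6*σ/(σ^2+9)^2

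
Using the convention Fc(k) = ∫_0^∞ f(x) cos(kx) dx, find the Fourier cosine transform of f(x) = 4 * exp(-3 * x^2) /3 2 * sqrt(3) * sqrt(pi) * exp(-k^2/12) /9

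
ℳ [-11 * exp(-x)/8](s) -11 * gamma(s)/8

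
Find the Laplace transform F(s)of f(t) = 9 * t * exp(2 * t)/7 9/(7 * (s - 2)^2)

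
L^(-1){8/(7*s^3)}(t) 4*t^2/7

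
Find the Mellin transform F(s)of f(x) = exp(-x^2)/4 gamma(s/2)/8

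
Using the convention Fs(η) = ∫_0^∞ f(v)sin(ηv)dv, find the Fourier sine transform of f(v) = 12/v 6*pi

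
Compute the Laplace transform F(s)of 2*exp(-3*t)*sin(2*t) 4/((s + 3)^2 + 4)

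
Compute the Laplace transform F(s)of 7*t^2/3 14/(3*s^3)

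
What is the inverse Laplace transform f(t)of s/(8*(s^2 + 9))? cos(3*t)/8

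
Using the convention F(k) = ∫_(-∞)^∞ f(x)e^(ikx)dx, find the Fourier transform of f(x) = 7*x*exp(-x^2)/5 7*I*sqrt(pi)*k*exp(-k^2/4)/10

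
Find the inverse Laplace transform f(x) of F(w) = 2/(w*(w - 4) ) exp(2*x)*sinh(2*x) 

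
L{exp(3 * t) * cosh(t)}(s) (s - 3)/((s - 3)^2 - 1)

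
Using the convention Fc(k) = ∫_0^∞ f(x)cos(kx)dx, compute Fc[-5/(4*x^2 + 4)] -5*pi*exp(-k)/8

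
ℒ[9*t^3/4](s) 27/(2*s^4)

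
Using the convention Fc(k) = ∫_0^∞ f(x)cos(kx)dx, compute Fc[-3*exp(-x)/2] -3/(2*k^2+2)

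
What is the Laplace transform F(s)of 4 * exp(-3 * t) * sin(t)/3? 4/(3 * ((s + 3)^2 + 1))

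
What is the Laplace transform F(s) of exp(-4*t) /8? 1/(8*(s + 4) ) 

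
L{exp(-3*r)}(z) 1/(z + 3)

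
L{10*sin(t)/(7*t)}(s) 10*atan(1/s)/7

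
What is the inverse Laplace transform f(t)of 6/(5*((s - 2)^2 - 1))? 6*exp(2*t)*sinh(t)/5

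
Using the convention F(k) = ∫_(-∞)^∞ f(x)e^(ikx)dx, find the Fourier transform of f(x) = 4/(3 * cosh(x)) 4 * pi/(3 * cosh(pi * k/2))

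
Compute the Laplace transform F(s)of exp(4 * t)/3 1/(3 * (s - 4))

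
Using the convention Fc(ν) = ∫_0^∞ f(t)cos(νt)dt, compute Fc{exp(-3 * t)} 3/(ν^2+9)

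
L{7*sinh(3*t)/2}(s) 21/(2*(s^2 - 9))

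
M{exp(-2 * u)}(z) gamma(z)/2^z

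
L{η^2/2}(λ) λ^(-3)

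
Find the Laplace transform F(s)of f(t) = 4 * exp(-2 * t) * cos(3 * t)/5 4 * (s+2)/(5 * ((s+2)^2+9))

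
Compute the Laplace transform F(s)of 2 2/s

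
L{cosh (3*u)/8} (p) p/ (8*(p^2-9))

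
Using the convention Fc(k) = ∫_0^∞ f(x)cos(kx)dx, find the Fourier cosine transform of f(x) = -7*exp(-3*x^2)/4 -7*sqrt(3)*sqrt(pi)*exp(-k^2/12)/24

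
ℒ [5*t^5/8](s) 75/s^6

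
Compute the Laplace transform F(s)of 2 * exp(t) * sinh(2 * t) 4/((s - 1)^2 - 4)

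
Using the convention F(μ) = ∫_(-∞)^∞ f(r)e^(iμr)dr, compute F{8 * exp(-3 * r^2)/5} 8 * sqrt(3) * sqrt(pi) * exp(-μ^2/12)/15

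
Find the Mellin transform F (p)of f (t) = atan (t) -pi * sec (pi * p/2)/ (2 * p)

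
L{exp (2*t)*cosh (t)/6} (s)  (s - 2)/ (6*( (s - 2)^2 - 1))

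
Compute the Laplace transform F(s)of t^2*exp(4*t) 2/(s - 4)^3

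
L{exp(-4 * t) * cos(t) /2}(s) (s + 4) /(2 * ((s + 4) ^2 + 1) ) 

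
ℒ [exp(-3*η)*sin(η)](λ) 1/((λ + 3)^2 + 1)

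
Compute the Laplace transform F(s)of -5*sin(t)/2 -5/(2*s^2 + 2)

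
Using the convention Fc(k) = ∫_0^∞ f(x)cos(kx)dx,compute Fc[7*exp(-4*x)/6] 14/(3*(k^2 + 16))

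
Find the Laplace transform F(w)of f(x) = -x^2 -2/w^3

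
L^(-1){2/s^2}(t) 2*t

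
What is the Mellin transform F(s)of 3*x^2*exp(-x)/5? 3*gamma(s + 2)/5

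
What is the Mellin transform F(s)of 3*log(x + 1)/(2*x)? -3*pi*csc(pi*s)/(2*s - 2)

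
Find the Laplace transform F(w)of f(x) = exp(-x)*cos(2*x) (w + 1)/((w + 1)^2 + 4)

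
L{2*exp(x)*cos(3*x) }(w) 2*(w - 1) /((w - 1) ^2 + 9) 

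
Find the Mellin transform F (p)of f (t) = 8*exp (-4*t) 2^ (3-2*p)*gamma (p)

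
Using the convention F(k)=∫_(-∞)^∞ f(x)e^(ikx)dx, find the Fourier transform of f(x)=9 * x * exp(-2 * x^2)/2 9 * sqrt(2) * I * sqrt(pi) * k * exp(-k^2/8)/16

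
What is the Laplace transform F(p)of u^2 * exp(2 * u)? 2/(p - 2)^3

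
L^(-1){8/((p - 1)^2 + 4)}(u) 4*exp(u)*sin(2*u)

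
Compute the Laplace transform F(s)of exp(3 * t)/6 1/(6 * (s - 3))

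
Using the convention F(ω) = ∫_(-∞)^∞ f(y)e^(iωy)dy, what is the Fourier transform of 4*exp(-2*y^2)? 2*sqrt(2)*sqrt(pi)*exp(-ω^2/8)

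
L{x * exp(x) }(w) (w - 1) ^(-2) 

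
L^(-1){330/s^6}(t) 11*t^5/4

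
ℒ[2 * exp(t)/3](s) 2/(3 * (s - 1))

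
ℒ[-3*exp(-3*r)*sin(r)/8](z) -3/(8*(z + 3)^2 + 8)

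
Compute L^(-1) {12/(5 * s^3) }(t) 6 * t^2/5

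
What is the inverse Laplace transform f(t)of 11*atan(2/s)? 11*sin(2*t)/t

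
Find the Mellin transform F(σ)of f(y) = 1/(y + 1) pi * csc(pi * σ)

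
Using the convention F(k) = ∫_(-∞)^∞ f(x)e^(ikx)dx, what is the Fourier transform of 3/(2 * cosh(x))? 3 * pi/(2 * cosh(pi * k/2))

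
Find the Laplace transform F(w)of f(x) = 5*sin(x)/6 5/(6*(w^2 + 1))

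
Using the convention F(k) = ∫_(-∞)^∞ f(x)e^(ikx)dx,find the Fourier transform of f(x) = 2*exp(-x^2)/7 2*sqrt(pi)*exp(-k^2/4)/7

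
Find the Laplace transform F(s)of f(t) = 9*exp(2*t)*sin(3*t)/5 27/(5*((s - 2)^2 + 9))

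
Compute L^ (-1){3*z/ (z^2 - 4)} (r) 3*cosh (2*r)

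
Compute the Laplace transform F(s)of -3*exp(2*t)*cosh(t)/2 3*(2 - s)/(2*((s - 2)^2 - 1))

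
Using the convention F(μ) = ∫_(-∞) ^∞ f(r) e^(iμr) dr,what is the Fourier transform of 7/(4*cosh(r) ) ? 7*pi/(4*cosh(pi*μ/2) ) 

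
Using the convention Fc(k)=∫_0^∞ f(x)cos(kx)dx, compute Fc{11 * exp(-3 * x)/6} 11/(2 * (k^2+9))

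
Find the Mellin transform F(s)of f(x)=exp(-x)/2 gamma(s)/2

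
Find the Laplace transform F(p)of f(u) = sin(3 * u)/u atan(3/p)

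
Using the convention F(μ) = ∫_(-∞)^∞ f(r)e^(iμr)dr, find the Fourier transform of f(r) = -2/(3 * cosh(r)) -2 * pi/(3 * cosh(pi * μ/2))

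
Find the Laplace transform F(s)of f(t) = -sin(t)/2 -1/(2 * s^2 + 2)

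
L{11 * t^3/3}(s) 22/s^4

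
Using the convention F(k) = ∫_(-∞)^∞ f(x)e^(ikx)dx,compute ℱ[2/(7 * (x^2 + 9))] 2 * pi * exp(-3 * Abs(k))/21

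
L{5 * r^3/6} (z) 5/z^4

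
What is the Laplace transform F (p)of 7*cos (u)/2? 7*p/ (2*(p^2 + 1))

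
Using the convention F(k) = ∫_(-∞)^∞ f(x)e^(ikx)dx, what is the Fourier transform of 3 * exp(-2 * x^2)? 3 * sqrt(2) * sqrt(pi) * exp(-k^2/8)/2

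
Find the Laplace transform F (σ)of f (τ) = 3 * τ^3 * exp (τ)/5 18/ (5 * (σ - 1)^4)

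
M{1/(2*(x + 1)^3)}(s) pi*(s - 2)*(s - 1)/(4*sin(pi*s))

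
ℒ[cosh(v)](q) q/(q^2 - 1)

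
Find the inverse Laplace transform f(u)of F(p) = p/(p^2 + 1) cos(u)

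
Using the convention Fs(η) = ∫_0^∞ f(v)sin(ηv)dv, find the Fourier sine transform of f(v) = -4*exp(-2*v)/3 -4*η/(3*η^2 + 12)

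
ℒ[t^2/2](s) s^ (-3)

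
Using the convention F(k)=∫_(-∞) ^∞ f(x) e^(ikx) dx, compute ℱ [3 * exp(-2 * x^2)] 3 * sqrt(2) * sqrt(pi) * exp(-k^2/8) /2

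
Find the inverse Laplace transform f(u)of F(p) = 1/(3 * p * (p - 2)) exp(u) * sinh(u)/3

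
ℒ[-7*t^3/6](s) -7/s^4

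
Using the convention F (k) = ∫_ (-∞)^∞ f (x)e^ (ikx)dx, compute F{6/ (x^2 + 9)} 2*pi*exp (-3*Abs (k))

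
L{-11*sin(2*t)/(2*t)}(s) -11*atan(2/s)/2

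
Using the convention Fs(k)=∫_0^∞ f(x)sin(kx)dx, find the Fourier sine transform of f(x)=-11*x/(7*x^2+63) -11*pi*exp(-3*k)/14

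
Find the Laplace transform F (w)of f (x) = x w^ (-2)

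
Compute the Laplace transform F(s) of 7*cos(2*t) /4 7*s/(4*(s^2 + 4) ) 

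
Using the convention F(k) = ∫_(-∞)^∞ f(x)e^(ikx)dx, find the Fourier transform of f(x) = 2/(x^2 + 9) 2 * pi * exp(-3 * Abs(k))/3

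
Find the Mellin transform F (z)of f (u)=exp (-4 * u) gamma (z)/4^z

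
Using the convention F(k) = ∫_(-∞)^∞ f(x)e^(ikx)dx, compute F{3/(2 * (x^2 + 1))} 3 * pi * exp(-Abs(k))/2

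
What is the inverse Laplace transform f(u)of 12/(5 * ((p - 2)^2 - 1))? 12 * exp(2 * u) * sinh(u)/5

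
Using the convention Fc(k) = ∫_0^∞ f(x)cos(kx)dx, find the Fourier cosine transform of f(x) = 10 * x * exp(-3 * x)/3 10 * (9 - k^2)/(3 * (k^2+9)^2)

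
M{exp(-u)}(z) gamma(z)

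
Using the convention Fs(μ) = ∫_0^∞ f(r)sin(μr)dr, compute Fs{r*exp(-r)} 2*μ/(μ^2 + 1)^2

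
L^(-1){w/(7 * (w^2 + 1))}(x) cos(x)/7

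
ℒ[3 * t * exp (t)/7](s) 3/ (7 * (s - 1)^2)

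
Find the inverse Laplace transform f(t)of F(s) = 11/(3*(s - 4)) 11*exp(4*t)/3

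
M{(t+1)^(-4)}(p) gamma(p)*gamma(4 - p)/6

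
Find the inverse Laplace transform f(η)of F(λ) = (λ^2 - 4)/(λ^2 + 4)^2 η*cos(2*η)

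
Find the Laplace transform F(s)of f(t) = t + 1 s^(-2) + 1/s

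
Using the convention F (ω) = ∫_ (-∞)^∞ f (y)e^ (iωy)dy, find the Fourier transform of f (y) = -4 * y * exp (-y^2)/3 -2 * I * sqrt (pi) * ω * exp (-ω^2/4)/3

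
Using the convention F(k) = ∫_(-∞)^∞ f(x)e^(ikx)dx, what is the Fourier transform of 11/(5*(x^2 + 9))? 11*pi*exp(-3*Abs(k))/15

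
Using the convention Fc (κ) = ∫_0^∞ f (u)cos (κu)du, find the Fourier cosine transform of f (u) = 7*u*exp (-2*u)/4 7*(4 - κ^2)/ (4*(κ^2 + 4)^2)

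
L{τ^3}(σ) 6/σ^4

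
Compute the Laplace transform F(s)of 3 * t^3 18/s^4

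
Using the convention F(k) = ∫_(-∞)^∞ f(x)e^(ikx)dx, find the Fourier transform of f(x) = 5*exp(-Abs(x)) 10/(k^2+1)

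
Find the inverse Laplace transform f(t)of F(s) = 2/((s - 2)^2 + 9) 2*exp(2*t)*sin(3*t)/3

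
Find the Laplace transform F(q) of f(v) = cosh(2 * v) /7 q/(7 * (q^2 - 4) ) 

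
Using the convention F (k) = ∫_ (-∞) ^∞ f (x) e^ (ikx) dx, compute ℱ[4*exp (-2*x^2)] 2*sqrt (2)*sqrt (pi)*exp (-k^2/8) 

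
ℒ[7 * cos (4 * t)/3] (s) 7 * s/ (3 * (s^2 + 16))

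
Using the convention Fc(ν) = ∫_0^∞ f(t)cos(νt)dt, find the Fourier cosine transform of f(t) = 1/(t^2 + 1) pi*exp(-ν)/2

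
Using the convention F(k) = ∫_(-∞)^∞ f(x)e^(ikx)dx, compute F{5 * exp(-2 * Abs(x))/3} 20/(3 * (k^2 + 4))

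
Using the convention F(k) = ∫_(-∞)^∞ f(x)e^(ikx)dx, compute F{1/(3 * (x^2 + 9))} pi * exp(-3 * Abs(k))/9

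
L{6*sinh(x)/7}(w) 6/(7*(w^2 - 1))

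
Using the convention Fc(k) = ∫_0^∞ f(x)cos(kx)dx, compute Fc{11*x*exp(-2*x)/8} 11*(4 - k^2)/(8*(k^2 + 4)^2)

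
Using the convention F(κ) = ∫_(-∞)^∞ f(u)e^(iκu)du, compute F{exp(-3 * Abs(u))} 6/(κ^2 + 9)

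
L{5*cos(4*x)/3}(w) 5*w/(3*(w^2 + 16))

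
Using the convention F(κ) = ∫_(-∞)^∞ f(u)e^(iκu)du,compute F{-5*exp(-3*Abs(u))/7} -30/(7*κ^2 + 63)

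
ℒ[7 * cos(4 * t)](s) 7 * s/(s^2 + 16)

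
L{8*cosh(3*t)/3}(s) 8*s/(3*(s^2 - 9))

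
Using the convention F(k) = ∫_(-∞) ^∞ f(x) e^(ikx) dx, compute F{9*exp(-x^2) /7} 9*sqrt(pi)*exp(-k^2/4) /7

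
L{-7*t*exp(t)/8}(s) -7/(8*(s - 1)^2)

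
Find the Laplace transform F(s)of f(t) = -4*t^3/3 -8/s^4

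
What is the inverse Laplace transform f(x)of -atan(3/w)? -sin(3 * x)/x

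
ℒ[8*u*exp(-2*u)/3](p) 8/(3*(p + 2)^2)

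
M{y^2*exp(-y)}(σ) gamma(σ + 2)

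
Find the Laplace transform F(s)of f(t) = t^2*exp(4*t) 2/(s - 4)^3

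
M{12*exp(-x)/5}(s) 12*gamma(s)/5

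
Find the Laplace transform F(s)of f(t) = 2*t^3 12/s^4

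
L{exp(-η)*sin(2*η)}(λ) 2/((λ + 1)^2 + 4)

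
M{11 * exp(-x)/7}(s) 11 * gamma(s)/7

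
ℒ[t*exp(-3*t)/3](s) 1/(3*(s + 3)^2)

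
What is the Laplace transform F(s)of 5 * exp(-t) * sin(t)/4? 5/(4 * ((s + 1)^2 + 1))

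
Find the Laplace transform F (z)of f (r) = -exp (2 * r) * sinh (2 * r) -2/ (z * (z - 4))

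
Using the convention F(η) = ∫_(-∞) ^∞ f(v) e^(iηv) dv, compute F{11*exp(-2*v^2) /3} 11*sqrt(2)*sqrt(pi)*exp(-η^2/8) /6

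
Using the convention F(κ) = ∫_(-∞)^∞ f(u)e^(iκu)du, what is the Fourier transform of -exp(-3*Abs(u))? -6/(κ^2 + 9)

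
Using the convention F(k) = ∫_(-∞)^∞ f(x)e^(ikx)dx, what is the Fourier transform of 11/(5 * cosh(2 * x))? 11 * pi/(10 * cosh(pi * k/4))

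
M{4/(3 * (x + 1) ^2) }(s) -4 * pi * (s - 1) /(3 * sin(pi * s) ) 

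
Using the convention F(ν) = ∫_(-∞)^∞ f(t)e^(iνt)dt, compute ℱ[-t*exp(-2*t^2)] -sqrt(2)*I*sqrt(pi)*ν*exp(-ν^2/8)/8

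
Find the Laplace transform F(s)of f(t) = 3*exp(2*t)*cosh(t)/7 3*(s - 2)/(7*((s - 2)^2 - 1))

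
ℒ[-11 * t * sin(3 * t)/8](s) -33 * s/(4 * (s^2 + 9)^2)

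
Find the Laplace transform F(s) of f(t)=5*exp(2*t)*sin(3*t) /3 5/((s - 2) ^2 + 9) 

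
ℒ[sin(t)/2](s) 1/(2*(s^2 + 1))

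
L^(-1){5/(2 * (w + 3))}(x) 5 * exp(-3 * x)/2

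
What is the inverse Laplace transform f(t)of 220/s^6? 11 * t^5/6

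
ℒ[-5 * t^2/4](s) -5/(2 * s^3)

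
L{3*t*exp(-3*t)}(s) 3/(s + 3)^2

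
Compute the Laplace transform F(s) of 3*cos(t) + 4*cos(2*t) 4*s/(s^2 + 4) + 3*s/(s^2 + 1) 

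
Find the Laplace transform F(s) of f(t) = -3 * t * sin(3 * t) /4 -9 * s/(2 * (s^2 + 9) ^2) 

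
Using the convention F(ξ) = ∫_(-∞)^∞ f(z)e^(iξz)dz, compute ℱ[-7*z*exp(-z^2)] -7*I*sqrt(pi)*ξ*exp(-ξ^2/4)/2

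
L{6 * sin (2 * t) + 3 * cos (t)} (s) 12/ (s^2 + 4) + 3 * s/ (s^2 + 1)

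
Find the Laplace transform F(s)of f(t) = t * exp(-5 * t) (s + 5)^(-2)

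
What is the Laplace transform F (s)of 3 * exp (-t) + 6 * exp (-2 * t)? 6/ (s + 2) + 3/ (s + 1)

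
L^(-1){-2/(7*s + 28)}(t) -2*exp(-4*t)/7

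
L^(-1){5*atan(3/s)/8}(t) 5*sin(3*t)/(8*t)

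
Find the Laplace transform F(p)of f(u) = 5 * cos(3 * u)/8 5 * p/(8 * (p^2 + 9))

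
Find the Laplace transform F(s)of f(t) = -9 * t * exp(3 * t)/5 -9/(5 * (s - 3)^2)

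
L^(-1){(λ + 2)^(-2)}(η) η * exp(-2 * η)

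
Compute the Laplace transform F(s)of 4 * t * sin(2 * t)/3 16 * s/(3 * (s^2 + 4)^2)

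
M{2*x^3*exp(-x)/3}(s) 2*gamma(s + 3)/3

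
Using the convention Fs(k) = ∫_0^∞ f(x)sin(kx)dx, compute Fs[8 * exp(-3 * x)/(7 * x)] 8 * atan(k/3)/7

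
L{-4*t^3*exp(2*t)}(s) -24/(s - 2)^4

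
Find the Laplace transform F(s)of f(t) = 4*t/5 4/(5*s^2)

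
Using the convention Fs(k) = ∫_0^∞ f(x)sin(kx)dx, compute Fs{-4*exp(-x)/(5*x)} -4*atan(k)/5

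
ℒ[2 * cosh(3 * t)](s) 2 * s/(s^2 - 9)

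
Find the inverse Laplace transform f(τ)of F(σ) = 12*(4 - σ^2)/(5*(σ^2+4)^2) -12*τ*cos(2*τ)/5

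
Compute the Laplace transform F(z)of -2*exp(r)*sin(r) -2/((z - 1)^2+1)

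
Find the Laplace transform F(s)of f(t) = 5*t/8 5/(8*s^2)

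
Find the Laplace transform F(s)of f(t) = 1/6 1/(6*s)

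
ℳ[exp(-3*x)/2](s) gamma(s)/(2*3^s)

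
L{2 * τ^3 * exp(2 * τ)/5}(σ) 12/(5 * (σ - 2)^4)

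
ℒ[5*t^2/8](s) 5/(4*s^3)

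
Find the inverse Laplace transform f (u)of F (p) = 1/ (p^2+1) sin (u)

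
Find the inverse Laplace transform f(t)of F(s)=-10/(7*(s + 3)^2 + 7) -10*exp(-3*t)*sin(t)/7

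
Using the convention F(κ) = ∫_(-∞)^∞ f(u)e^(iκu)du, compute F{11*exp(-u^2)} 11*sqrt(pi)*exp(-κ^2/4)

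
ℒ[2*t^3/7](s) 12/(7*s^4)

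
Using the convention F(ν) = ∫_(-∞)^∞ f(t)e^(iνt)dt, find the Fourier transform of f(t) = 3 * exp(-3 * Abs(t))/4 9/(2 * (ν^2 + 9))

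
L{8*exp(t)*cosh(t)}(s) 8*(s - 1)/(s*(s - 2))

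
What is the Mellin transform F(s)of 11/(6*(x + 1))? 11*pi*csc(pi*s)/6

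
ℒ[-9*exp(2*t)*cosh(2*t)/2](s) 9*(2 - s)/(2*s*(s - 4))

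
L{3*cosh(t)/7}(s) 3*s/(7*(s^2 - 1))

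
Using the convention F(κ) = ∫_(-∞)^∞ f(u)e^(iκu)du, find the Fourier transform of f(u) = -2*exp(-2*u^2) -sqrt(2)*sqrt(pi)*exp(-κ^2/8)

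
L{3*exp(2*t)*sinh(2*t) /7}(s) 6/(7*s*(s - 4) ) 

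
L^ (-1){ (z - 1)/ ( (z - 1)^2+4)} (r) exp (r) * cos (2 * r)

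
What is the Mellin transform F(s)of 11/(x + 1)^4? 11 * gamma(s) * gamma(4 - s)/6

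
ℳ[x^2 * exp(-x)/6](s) gamma(s + 2)/6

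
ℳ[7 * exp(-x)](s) 7 * gamma(s)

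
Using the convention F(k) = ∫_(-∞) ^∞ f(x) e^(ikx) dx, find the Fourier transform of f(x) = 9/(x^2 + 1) 9*pi*exp(-Abs(k) ) 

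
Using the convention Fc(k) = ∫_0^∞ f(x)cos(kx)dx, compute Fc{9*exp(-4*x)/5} 36/(5*(k^2 + 16))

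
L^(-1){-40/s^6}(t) -t^5/3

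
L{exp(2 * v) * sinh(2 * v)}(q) 2/(q * (q - 4))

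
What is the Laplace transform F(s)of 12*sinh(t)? 12/(s^2 - 1)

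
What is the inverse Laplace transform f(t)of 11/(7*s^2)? 11*t/7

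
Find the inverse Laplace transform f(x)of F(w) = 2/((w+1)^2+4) exp(-x)*sin(2*x)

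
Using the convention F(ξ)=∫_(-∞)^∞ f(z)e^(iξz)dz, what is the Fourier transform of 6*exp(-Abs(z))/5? 12/(5*(ξ^2 + 1))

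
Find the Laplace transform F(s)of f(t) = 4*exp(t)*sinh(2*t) 8/((s - 1)^2-4)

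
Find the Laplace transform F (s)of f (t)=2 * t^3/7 12/ (7 * s^4)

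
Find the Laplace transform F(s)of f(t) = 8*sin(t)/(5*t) 8*atan(1/s)/5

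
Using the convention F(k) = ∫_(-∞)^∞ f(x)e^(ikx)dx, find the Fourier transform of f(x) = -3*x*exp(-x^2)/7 -3*I*sqrt(pi)*k*exp(-k^2/4)/14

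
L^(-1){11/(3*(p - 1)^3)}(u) 11*u^2*exp(u)/6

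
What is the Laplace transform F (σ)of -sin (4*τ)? -4/ (σ^2 + 16)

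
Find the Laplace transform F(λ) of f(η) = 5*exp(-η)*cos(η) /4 5*(λ + 1) /(4*((λ + 1) ^2 + 1) ) 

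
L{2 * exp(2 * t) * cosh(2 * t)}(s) 2 * (s - 2)/(s * (s - 4))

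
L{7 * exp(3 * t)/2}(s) 7/(2 * (s - 3))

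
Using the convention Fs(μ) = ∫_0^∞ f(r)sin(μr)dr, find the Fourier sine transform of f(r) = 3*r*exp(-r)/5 6*μ/(5*(μ^2 + 1)^2)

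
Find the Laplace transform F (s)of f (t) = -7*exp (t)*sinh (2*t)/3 -14/ (3*(s - 1)^2 - 12)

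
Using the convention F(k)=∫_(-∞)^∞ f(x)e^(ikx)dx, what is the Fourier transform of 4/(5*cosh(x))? 4*pi/(5*cosh(pi*k/2))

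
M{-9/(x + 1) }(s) -9*pi*csc(pi*s) 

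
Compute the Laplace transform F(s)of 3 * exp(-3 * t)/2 3/(2 * (s + 3))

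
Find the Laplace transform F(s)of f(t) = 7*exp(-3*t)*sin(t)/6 7/(6*((s + 3)^2 + 1))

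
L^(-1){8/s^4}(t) 4 * t^3/3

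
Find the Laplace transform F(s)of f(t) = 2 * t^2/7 4/(7 * s^3)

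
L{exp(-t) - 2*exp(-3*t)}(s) 1/(s + 1) - 2/(s + 3)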